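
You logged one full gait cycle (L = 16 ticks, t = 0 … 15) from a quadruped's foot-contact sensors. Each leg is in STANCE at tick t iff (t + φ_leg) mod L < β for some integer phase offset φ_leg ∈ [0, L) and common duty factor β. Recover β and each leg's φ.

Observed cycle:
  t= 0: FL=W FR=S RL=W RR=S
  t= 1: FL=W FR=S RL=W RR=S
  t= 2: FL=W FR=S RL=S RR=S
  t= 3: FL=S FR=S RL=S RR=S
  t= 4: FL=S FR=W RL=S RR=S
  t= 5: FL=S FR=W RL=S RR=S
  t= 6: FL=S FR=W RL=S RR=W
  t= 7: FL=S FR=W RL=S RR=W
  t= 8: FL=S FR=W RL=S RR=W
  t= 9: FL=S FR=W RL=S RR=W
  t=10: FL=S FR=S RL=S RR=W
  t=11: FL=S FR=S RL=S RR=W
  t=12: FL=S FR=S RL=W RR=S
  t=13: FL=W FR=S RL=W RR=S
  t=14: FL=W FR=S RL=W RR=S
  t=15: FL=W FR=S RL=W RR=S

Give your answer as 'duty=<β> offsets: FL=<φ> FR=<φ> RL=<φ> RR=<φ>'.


duty=10 offsets: FL=13 FR=6 RL=14 RR=4

duty β = stance ticks per leg = 10
FL: stance ticks = 10; W→S at t=3 → φ=13
FR: stance ticks = 10; W→S at t=10 → φ=6
RL: stance ticks = 10; W→S at t=2 → φ=14
RR: stance ticks = 10; W→S at t=12 → φ=4


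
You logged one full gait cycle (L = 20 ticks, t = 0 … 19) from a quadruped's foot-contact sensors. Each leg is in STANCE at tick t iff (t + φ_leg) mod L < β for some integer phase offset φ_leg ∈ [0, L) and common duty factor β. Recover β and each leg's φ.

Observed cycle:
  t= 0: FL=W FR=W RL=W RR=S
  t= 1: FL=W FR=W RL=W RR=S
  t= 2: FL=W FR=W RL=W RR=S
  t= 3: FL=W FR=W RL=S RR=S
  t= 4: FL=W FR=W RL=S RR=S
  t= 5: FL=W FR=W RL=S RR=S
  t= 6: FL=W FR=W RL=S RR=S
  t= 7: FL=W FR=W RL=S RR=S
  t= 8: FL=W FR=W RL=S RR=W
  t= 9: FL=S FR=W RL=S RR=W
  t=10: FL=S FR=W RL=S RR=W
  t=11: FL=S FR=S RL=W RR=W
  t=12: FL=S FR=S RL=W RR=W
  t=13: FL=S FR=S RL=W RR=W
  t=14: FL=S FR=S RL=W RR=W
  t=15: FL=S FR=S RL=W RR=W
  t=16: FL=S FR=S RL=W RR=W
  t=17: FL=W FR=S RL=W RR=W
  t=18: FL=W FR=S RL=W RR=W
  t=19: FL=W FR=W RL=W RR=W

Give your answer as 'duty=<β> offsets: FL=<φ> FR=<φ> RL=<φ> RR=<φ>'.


duty=8 offsets: FL=11 FR=9 RL=17 RR=0

duty β = stance ticks per leg = 8
FL: stance ticks = 8; W→S at t=9 → φ=11
FR: stance ticks = 8; W→S at t=11 → φ=9
RL: stance ticks = 8; W→S at t=3 → φ=17
RR: stance ticks = 8; W→S at t=0 → φ=0


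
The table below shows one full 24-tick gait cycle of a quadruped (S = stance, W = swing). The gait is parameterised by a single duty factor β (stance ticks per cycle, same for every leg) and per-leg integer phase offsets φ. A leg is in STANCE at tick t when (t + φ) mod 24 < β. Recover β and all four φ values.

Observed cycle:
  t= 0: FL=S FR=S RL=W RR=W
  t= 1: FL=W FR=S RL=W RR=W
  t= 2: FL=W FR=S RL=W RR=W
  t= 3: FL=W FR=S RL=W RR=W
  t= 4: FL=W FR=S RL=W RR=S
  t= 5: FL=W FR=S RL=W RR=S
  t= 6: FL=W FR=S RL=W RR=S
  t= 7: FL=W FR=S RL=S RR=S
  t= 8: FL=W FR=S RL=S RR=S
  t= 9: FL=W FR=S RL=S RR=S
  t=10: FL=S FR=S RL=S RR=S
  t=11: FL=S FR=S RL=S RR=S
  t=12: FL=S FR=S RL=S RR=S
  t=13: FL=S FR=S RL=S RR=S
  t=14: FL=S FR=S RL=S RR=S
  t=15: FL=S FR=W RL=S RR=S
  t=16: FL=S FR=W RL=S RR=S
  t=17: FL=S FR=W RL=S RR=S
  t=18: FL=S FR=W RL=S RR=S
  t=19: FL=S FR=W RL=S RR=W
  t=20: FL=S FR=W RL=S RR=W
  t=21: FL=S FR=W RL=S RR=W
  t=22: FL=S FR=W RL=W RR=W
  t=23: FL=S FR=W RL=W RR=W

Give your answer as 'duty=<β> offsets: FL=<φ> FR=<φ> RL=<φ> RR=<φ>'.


duty=15 offsets: FL=14 FR=0 RL=17 RR=20

duty β = stance ticks per leg = 15
FL: stance ticks = 15; W→S at t=10 → φ=14
FR: stance ticks = 15; W→S at t=0 → φ=0
RL: stance ticks = 15; W→S at t=7 → φ=17
RR: stance ticks = 15; W→S at t=4 → φ=20


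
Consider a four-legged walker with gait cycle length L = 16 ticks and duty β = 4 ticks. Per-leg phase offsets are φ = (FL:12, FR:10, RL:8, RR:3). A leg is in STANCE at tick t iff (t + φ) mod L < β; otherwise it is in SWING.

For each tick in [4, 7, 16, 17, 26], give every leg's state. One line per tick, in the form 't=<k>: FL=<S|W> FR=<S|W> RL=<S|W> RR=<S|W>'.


t=4: phase=(0,14,12,7) vs β=4 → FL=S FR=W RL=W RR=W
t=7: phase=(3,1,15,10) vs β=4 → FL=S FR=S RL=W RR=W
t=16: phase=(12,10,8,3) vs β=4 → FL=W FR=W RL=W RR=S
t=17: phase=(13,11,9,4) vs β=4 → FL=W FR=W RL=W RR=W
t=26: phase=(6,4,2,13) vs β=4 → FL=W FR=W RL=S RR=W

t=4: FL=S FR=W RL=W RR=W
t=7: FL=S FR=S RL=W RR=W
t=16: FL=W FR=W RL=W RR=S
t=17: FL=W FR=W RL=W RR=W
t=26: FL=W FR=W RL=S RR=W


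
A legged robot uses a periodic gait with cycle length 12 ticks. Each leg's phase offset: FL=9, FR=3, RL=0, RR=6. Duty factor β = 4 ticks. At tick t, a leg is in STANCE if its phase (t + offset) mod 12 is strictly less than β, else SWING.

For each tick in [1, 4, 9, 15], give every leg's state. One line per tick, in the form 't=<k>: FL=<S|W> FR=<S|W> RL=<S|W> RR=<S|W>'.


t=1: FL=W FR=W RL=S RR=W
t=4: FL=S FR=W RL=W RR=W
t=9: FL=W FR=S RL=W RR=S
t=15: FL=S FR=W RL=S RR=W

t=1: phase=(10,4,1,7) vs β=4 → FL=W FR=W RL=S RR=W
t=4: phase=(1,7,4,10) vs β=4 → FL=S FR=W RL=W RR=W
t=9: phase=(6,0,9,3) vs β=4 → FL=W FR=S RL=W RR=S
t=15: phase=(0,6,3,9) vs β=4 → FL=S FR=W RL=S RR=W


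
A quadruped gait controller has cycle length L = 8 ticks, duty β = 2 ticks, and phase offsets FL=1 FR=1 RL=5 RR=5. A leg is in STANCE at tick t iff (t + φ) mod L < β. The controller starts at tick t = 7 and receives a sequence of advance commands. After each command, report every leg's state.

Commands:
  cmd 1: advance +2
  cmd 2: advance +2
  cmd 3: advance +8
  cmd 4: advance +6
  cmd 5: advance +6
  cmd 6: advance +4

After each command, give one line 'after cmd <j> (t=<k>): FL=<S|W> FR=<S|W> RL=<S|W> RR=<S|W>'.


start t=7: FL=S FR=S RL=W RR=W
cmd 1: advance +2 → t=9, phase=(2,2,6,6) → FL=W FR=W RL=W RR=W
cmd 2: advance +2 → t=11, phase=(4,4,0,0) → FL=W FR=W RL=S RR=S
cmd 3: advance +8 → t=19, phase=(4,4,0,0) → FL=W FR=W RL=S RR=S
cmd 4: advance +6 → t=25, phase=(2,2,6,6) → FL=W FR=W RL=W RR=W
cmd 5: advance +6 → t=31, phase=(0,0,4,4) → FL=S FR=S RL=W RR=W
cmd 6: advance +4 → t=35, phase=(4,4,0,0) → FL=W FR=W RL=S RR=S

after cmd 1 (t=9): FL=W FR=W RL=W RR=W
after cmd 2 (t=11): FL=W FR=W RL=S RR=S
after cmd 3 (t=19): FL=W FR=W RL=S RR=S
after cmd 4 (t=25): FL=W FR=W RL=W RR=W
after cmd 5 (t=31): FL=S FR=S RL=W RR=W
after cmd 6 (t=35): FL=W FR=W RL=S RR=S


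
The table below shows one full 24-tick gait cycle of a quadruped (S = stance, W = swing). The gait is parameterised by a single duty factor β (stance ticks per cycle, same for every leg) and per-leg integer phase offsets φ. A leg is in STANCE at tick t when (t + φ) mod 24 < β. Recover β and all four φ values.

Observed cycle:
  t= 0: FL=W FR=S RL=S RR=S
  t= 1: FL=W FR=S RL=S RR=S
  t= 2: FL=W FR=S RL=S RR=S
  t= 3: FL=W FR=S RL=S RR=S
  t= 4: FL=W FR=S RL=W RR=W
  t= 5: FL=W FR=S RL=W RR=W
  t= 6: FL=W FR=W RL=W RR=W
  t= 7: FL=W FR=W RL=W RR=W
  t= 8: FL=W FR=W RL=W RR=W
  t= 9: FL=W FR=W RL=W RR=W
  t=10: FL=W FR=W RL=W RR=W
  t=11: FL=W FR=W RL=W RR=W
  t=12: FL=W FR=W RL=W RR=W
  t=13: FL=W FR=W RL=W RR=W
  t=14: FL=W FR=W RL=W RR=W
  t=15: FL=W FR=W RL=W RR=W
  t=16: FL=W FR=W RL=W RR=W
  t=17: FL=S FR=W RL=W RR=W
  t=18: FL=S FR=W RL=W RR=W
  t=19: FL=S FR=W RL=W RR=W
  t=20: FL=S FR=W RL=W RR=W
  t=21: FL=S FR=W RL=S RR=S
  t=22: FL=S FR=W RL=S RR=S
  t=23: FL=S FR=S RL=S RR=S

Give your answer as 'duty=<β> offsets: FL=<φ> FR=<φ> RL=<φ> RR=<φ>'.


duty=7 offsets: FL=7 FR=1 RL=3 RR=3

duty β = stance ticks per leg = 7
FL: stance ticks = 7; W→S at t=17 → φ=7
FR: stance ticks = 7; W→S at t=23 → φ=1
RL: stance ticks = 7; W→S at t=21 → φ=3
RR: stance ticks = 7; W→S at t=21 → φ=3


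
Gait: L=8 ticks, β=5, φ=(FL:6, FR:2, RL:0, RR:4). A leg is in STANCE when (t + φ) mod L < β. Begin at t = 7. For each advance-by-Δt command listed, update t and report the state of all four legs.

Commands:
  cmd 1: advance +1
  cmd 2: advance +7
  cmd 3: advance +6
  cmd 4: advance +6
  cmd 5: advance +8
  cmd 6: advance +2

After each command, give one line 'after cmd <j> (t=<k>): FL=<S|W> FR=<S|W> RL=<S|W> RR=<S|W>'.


start t=7: FL=W FR=S RL=W RR=S
cmd 1: advance +1 → t=8, phase=(6,2,0,4) → FL=W FR=S RL=S RR=S
cmd 2: advance +7 → t=15, phase=(5,1,7,3) → FL=W FR=S RL=W RR=S
cmd 3: advance +6 → t=21, phase=(3,7,5,1) → FL=S FR=W RL=W RR=S
cmd 4: advance +6 → t=27, phase=(1,5,3,7) → FL=S FR=W RL=S RR=W
cmd 5: advance +8 → t=35, phase=(1,5,3,7) → FL=S FR=W RL=S RR=W
cmd 6: advance +2 → t=37, phase=(3,7,5,1) → FL=S FR=W RL=W RR=S

after cmd 1 (t=8): FL=W FR=S RL=S RR=S
after cmd 2 (t=15): FL=W FR=S RL=W RR=S
after cmd 3 (t=21): FL=S FR=W RL=W RR=S
after cmd 4 (t=27): FL=S FR=W RL=S RR=W
after cmd 5 (t=35): FL=S FR=W RL=S RR=W
after cmd 6 (t=37): FL=S FR=W RL=W RR=S


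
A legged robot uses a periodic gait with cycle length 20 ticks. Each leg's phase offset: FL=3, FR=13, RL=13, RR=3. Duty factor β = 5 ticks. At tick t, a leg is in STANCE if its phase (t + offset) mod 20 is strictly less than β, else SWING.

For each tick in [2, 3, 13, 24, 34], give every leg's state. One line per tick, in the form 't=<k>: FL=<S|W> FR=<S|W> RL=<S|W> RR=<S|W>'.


t=2: phase=(5,15,15,5) vs β=5 → FL=W FR=W RL=W RR=W
t=3: phase=(6,16,16,6) vs β=5 → FL=W FR=W RL=W RR=W
t=13: phase=(16,6,6,16) vs β=5 → FL=W FR=W RL=W RR=W
t=24: phase=(7,17,17,7) vs β=5 → FL=W FR=W RL=W RR=W
t=34: phase=(17,7,7,17) vs β=5 → FL=W FR=W RL=W RR=W

t=2: FL=W FR=W RL=W RR=W
t=3: FL=W FR=W RL=W RR=W
t=13: FL=W FR=W RL=W RR=W
t=24: FL=W FR=W RL=W RR=W
t=34: FL=W FR=W RL=W RR=W


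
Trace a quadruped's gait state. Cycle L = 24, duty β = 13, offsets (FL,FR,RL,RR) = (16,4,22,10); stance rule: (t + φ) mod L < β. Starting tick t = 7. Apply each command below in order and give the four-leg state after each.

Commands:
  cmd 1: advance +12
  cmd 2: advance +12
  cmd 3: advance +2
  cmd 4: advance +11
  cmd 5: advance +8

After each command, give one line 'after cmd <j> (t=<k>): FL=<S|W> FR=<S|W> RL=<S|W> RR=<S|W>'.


after cmd 1 (t=19): FL=S FR=W RL=W RR=S
after cmd 2 (t=31): FL=W FR=S RL=S RR=W
after cmd 3 (t=33): FL=S FR=W RL=S RR=W
after cmd 4 (t=44): FL=S FR=S RL=W RR=S
after cmd 5 (t=52): FL=W FR=S RL=S RR=W

start t=7: FL=W FR=S RL=S RR=W
cmd 1: advance +12 → t=19, phase=(11,23,17,5) → FL=S FR=W RL=W RR=S
cmd 2: advance +12 → t=31, phase=(23,11,5,17) → FL=W FR=S RL=S RR=W
cmd 3: advance +2 → t=33, phase=(1,13,7,19) → FL=S FR=W RL=S RR=W
cmd 4: advance +11 → t=44, phase=(12,0,18,6) → FL=S FR=S RL=W RR=S
cmd 5: advance +8 → t=52, phase=(20,8,2,14) → FL=W FR=S RL=S RR=W


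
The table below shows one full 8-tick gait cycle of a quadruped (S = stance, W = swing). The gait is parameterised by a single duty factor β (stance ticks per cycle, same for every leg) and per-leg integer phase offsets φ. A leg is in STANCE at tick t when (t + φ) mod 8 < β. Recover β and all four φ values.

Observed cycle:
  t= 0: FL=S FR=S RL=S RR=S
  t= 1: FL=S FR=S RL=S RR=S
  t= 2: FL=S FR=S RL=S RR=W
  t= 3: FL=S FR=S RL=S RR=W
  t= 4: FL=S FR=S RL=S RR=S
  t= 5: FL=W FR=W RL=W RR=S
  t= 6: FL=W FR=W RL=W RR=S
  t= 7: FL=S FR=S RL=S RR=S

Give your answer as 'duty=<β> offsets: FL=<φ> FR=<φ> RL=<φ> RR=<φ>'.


duty β = stance ticks per leg = 6
FL: stance ticks = 6; W→S at t=7 → φ=1
FR: stance ticks = 6; W→S at t=7 → φ=1
RL: stance ticks = 6; W→S at t=7 → φ=1
RR: stance ticks = 6; W→S at t=4 → φ=4

duty=6 offsets: FL=1 FR=1 RL=1 RR=4


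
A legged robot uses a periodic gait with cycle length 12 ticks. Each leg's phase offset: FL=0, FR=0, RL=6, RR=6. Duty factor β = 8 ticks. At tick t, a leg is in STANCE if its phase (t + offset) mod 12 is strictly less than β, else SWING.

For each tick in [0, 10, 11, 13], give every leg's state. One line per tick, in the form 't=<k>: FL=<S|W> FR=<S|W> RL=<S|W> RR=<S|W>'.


t=0: FL=S FR=S RL=S RR=S
t=10: FL=W FR=W RL=S RR=S
t=11: FL=W FR=W RL=S RR=S
t=13: FL=S FR=S RL=S RR=S

t=0: phase=(0,0,6,6) vs β=8 → FL=S FR=S RL=S RR=S
t=10: phase=(10,10,4,4) vs β=8 → FL=W FR=W RL=S RR=S
t=11: phase=(11,11,5,5) vs β=8 → FL=W FR=W RL=S RR=S
t=13: phase=(1,1,7,7) vs β=8 → FL=S FR=S RL=S RR=S


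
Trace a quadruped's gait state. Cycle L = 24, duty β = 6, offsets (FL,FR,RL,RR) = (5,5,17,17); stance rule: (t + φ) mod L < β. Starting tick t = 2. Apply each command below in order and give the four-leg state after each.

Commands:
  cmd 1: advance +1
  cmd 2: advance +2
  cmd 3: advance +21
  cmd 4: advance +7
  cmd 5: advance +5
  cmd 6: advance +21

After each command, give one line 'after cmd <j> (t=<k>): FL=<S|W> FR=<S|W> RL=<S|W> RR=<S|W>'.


start t=2: FL=W FR=W RL=W RR=W
cmd 1: advance +1 → t=3, phase=(8,8,20,20) → FL=W FR=W RL=W RR=W
cmd 2: advance +2 → t=5, phase=(10,10,22,22) → FL=W FR=W RL=W RR=W
cmd 3: advance +21 → t=26, phase=(7,7,19,19) → FL=W FR=W RL=W RR=W
cmd 4: advance +7 → t=33, phase=(14,14,2,2) → FL=W FR=W RL=S RR=S
cmd 5: advance +5 → t=38, phase=(19,19,7,7) → FL=W FR=W RL=W RR=W
cmd 6: advance +21 → t=59, phase=(16,16,4,4) → FL=W FR=W RL=S RR=S

after cmd 1 (t=3): FL=W FR=W RL=W RR=W
after cmd 2 (t=5): FL=W FR=W RL=W RR=W
after cmd 3 (t=26): FL=W FR=W RL=W RR=W
after cmd 4 (t=33): FL=W FR=W RL=S RR=S
after cmd 5 (t=38): FL=W FR=W RL=W RR=W
after cmd 6 (t=59): FL=W FR=W RL=S RR=S


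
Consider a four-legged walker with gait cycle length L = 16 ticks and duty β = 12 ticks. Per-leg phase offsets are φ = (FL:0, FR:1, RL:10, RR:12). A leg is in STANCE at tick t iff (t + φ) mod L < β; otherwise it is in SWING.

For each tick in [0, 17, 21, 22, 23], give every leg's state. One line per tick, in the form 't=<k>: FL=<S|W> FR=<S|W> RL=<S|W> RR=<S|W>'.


t=0: FL=S FR=S RL=S RR=W
t=17: FL=S FR=S RL=S RR=W
t=21: FL=S FR=S RL=W RR=S
t=22: FL=S FR=S RL=S RR=S
t=23: FL=S FR=S RL=S RR=S

t=0: phase=(0,1,10,12) vs β=12 → FL=S FR=S RL=S RR=W
t=17: phase=(1,2,11,13) vs β=12 → FL=S FR=S RL=S RR=W
t=21: phase=(5,6,15,1) vs β=12 → FL=S FR=S RL=W RR=S
t=22: phase=(6,7,0,2) vs β=12 → FL=S FR=S RL=S RR=S
t=23: phase=(7,8,1,3) vs β=12 → FL=S FR=S RL=S RR=S


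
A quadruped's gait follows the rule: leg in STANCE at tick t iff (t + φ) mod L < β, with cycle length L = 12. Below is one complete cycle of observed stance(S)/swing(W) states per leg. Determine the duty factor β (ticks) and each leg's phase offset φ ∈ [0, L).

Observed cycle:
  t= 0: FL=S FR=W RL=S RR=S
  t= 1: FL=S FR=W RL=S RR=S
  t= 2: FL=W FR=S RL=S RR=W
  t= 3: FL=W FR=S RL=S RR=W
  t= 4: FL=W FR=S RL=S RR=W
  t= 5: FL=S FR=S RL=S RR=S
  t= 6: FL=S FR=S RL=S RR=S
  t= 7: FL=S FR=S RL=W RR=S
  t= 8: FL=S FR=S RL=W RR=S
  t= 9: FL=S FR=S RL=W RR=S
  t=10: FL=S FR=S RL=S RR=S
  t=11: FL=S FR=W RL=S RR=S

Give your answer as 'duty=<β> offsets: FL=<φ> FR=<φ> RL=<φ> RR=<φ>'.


duty β = stance ticks per leg = 9
FL: stance ticks = 9; W→S at t=5 → φ=7
FR: stance ticks = 9; W→S at t=2 → φ=10
RL: stance ticks = 9; W→S at t=10 → φ=2
RR: stance ticks = 9; W→S at t=5 → φ=7

duty=9 offsets: FL=7 FR=10 RL=2 RR=7


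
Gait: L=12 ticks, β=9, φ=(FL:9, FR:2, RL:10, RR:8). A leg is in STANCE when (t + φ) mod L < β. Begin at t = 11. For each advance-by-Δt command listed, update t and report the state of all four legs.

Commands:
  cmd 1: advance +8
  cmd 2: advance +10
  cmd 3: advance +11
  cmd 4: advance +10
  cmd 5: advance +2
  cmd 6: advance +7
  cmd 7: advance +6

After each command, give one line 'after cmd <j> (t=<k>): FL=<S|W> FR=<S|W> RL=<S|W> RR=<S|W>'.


after cmd 1 (t=19): FL=S FR=W RL=S RR=S
after cmd 2 (t=29): FL=S FR=S RL=S RR=S
after cmd 3 (t=40): FL=S FR=S RL=S RR=S
after cmd 4 (t=50): FL=W FR=S RL=S RR=W
after cmd 5 (t=52): FL=S FR=S RL=S RR=S
after cmd 6 (t=59): FL=S FR=S RL=W RR=S
after cmd 7 (t=65): FL=S FR=S RL=S RR=S

start t=11: FL=S FR=S RL=W RR=S
cmd 1: advance +8 → t=19, phase=(4,9,5,3) → FL=S FR=W RL=S RR=S
cmd 2: advance +10 → t=29, phase=(2,7,3,1) → FL=S FR=S RL=S RR=S
cmd 3: advance +11 → t=40, phase=(1,6,2,0) → FL=S FR=S RL=S RR=S
cmd 4: advance +10 → t=50, phase=(11,4,0,10) → FL=W FR=S RL=S RR=W
cmd 5: advance +2 → t=52, phase=(1,6,2,0) → FL=S FR=S RL=S RR=S
cmd 6: advance +7 → t=59, phase=(8,1,9,7) → FL=S FR=S RL=W RR=S
cmd 7: advance +6 → t=65, phase=(2,7,3,1) → FL=S FR=S RL=S RR=S


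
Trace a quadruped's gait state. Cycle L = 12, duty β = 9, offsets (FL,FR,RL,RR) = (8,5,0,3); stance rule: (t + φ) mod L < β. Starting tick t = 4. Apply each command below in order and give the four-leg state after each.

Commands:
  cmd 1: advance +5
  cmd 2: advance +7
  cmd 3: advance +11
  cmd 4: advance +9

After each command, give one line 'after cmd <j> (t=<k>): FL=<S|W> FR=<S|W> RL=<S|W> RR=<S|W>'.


start t=4: FL=S FR=W RL=S RR=S
cmd 1: advance +5 → t=9, phase=(5,2,9,0) → FL=S FR=S RL=W RR=S
cmd 2: advance +7 → t=16, phase=(0,9,4,7) → FL=S FR=W RL=S RR=S
cmd 3: advance +11 → t=27, phase=(11,8,3,6) → FL=W FR=S RL=S RR=S
cmd 4: advance +9 → t=36, phase=(8,5,0,3) → FL=S FR=S RL=S RR=S

after cmd 1 (t=9): FL=S FR=S RL=W RR=S
after cmd 2 (t=16): FL=S FR=W RL=S RR=S
after cmd 3 (t=27): FL=W FR=S RL=S RR=S
after cmd 4 (t=36): FL=S FR=S RL=S RR=S


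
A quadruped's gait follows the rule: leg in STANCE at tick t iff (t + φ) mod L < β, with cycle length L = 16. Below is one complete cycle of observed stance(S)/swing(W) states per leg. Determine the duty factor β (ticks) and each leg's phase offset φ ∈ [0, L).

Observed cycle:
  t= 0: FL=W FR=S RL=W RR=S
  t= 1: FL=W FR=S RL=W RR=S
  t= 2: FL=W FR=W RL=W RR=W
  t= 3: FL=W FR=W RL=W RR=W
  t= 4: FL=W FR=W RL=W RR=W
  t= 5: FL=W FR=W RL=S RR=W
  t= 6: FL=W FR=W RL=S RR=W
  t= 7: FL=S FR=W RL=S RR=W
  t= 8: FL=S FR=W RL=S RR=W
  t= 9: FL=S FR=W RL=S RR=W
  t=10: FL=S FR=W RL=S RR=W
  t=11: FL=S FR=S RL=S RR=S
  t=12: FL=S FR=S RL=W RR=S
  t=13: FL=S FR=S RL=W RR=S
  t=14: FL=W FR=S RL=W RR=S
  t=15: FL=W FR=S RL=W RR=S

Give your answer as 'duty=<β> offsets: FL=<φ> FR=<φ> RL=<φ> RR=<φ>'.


duty=7 offsets: FL=9 FR=5 RL=11 RR=5

duty β = stance ticks per leg = 7
FL: stance ticks = 7; W→S at t=7 → φ=9
FR: stance ticks = 7; W→S at t=11 → φ=5
RL: stance ticks = 7; W→S at t=5 → φ=11
RR: stance ticks = 7; W→S at t=11 → φ=5


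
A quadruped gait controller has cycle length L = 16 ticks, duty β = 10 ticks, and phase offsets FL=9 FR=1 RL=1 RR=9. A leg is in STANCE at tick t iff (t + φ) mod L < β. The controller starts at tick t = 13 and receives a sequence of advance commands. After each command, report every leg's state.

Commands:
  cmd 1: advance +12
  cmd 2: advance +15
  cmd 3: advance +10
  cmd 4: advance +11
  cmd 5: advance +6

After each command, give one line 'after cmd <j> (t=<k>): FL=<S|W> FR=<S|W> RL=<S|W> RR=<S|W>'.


after cmd 1 (t=25): FL=S FR=W RL=W RR=S
after cmd 2 (t=40): FL=S FR=S RL=S RR=S
after cmd 3 (t=50): FL=W FR=S RL=S RR=W
after cmd 4 (t=61): FL=S FR=W RL=W RR=S
after cmd 5 (t=67): FL=W FR=S RL=S RR=W

start t=13: FL=S FR=W RL=W RR=S
cmd 1: advance +12 → t=25, phase=(2,10,10,2) → FL=S FR=W RL=W RR=S
cmd 2: advance +15 → t=40, phase=(1,9,9,1) → FL=S FR=S RL=S RR=S
cmd 3: advance +10 → t=50, phase=(11,3,3,11) → FL=W FR=S RL=S RR=W
cmd 4: advance +11 → t=61, phase=(6,14,14,6) → FL=S FR=W RL=W RR=S
cmd 5: advance +6 → t=67, phase=(12,4,4,12) → FL=W FR=S RL=S RR=W


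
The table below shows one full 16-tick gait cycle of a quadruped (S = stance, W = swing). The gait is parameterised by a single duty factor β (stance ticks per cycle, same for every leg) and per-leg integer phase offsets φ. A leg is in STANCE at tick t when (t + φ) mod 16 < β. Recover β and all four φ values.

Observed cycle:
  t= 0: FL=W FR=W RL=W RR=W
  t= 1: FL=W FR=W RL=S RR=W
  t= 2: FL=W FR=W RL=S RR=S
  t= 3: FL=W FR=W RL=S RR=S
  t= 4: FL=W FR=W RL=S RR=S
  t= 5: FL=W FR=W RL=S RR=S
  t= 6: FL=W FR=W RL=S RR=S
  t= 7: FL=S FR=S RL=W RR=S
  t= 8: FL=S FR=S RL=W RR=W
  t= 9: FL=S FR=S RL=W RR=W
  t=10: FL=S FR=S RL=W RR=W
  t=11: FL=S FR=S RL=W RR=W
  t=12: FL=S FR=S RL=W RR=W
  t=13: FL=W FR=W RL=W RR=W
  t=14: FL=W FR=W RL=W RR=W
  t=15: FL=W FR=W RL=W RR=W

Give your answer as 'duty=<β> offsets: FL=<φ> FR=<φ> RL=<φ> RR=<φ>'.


duty β = stance ticks per leg = 6
FL: stance ticks = 6; W→S at t=7 → φ=9
FR: stance ticks = 6; W→S at t=7 → φ=9
RL: stance ticks = 6; W→S at t=1 → φ=15
RR: stance ticks = 6; W→S at t=2 → φ=14

duty=6 offsets: FL=9 FR=9 RL=15 RR=14


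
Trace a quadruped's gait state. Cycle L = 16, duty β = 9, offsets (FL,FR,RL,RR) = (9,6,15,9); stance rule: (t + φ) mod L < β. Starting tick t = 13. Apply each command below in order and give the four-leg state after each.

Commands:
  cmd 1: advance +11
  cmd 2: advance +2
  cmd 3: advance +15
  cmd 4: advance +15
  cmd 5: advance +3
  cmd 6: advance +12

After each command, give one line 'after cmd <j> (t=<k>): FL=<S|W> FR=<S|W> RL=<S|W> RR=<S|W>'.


start t=13: FL=S FR=S RL=W RR=S
cmd 1: advance +11 → t=24, phase=(1,14,7,1) → FL=S FR=W RL=S RR=S
cmd 2: advance +2 → t=26, phase=(3,0,9,3) → FL=S FR=S RL=W RR=S
cmd 3: advance +15 → t=41, phase=(2,15,8,2) → FL=S FR=W RL=S RR=S
cmd 4: advance +15 → t=56, phase=(1,14,7,1) → FL=S FR=W RL=S RR=S
cmd 5: advance +3 → t=59, phase=(4,1,10,4) → FL=S FR=S RL=W RR=S
cmd 6: advance +12 → t=71, phase=(0,13,6,0) → FL=S FR=W RL=S RR=S

after cmd 1 (t=24): FL=S FR=W RL=S RR=S
after cmd 2 (t=26): FL=S FR=S RL=W RR=S
after cmd 3 (t=41): FL=S FR=W RL=S RR=S
after cmd 4 (t=56): FL=S FR=W RL=S RR=S
after cmd 5 (t=59): FL=S FR=S RL=W RR=S
after cmd 6 (t=71): FL=S FR=W RL=S RR=S


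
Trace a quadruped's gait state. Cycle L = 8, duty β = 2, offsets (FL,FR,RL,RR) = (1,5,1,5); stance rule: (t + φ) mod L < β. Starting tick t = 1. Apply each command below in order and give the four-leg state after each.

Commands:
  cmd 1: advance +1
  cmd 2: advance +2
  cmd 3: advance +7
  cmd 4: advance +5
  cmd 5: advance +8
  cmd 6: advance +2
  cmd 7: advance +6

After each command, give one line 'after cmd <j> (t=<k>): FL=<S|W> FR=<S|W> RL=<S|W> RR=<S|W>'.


after cmd 1 (t=2): FL=W FR=W RL=W RR=W
after cmd 2 (t=4): FL=W FR=S RL=W RR=S
after cmd 3 (t=11): FL=W FR=S RL=W RR=S
after cmd 4 (t=16): FL=S FR=W RL=S RR=W
after cmd 5 (t=24): FL=S FR=W RL=S RR=W
after cmd 6 (t=26): FL=W FR=W RL=W RR=W
after cmd 7 (t=32): FL=S FR=W RL=S RR=W

start t=1: FL=W FR=W RL=W RR=W
cmd 1: advance +1 → t=2, phase=(3,7,3,7) → FL=W FR=W RL=W RR=W
cmd 2: advance +2 → t=4, phase=(5,1,5,1) → FL=W FR=S RL=W RR=S
cmd 3: advance +7 → t=11, phase=(4,0,4,0) → FL=W FR=S RL=W RR=S
cmd 4: advance +5 → t=16, phase=(1,5,1,5) → FL=S FR=W RL=S RR=W
cmd 5: advance +8 → t=24, phase=(1,5,1,5) → FL=S FR=W RL=S RR=W
cmd 6: advance +2 → t=26, phase=(3,7,3,7) → FL=W FR=W RL=W RR=W
cmd 7: advance +6 → t=32, phase=(1,5,1,5) → FL=S FR=W RL=S RR=W


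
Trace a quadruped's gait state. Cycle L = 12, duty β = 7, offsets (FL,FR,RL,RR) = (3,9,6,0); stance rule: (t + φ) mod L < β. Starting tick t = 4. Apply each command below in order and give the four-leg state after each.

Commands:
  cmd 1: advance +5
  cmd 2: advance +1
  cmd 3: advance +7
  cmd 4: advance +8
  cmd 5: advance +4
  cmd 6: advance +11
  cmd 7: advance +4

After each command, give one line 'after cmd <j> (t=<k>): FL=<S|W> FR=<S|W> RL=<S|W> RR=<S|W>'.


after cmd 1 (t=9): FL=S FR=S RL=S RR=W
after cmd 2 (t=10): FL=S FR=W RL=S RR=W
after cmd 3 (t=17): FL=W FR=S RL=W RR=S
after cmd 4 (t=25): FL=S FR=W RL=W RR=S
after cmd 5 (t=29): FL=W FR=S RL=W RR=S
after cmd 6 (t=40): FL=W FR=S RL=W RR=S
after cmd 7 (t=44): FL=W FR=S RL=S RR=W

start t=4: FL=W FR=S RL=W RR=S
cmd 1: advance +5 → t=9, phase=(0,6,3,9) → FL=S FR=S RL=S RR=W
cmd 2: advance +1 → t=10, phase=(1,7,4,10) → FL=S FR=W RL=S RR=W
cmd 3: advance +7 → t=17, phase=(8,2,11,5) → FL=W FR=S RL=W RR=S
cmd 4: advance +8 → t=25, phase=(4,10,7,1) → FL=S FR=W RL=W RR=S
cmd 5: advance +4 → t=29, phase=(8,2,11,5) → FL=W FR=S RL=W RR=S
cmd 6: advance +11 → t=40, phase=(7,1,10,4) → FL=W FR=S RL=W RR=S
cmd 7: advance +4 → t=44, phase=(11,5,2,8) → FL=W FR=S RL=S RR=W


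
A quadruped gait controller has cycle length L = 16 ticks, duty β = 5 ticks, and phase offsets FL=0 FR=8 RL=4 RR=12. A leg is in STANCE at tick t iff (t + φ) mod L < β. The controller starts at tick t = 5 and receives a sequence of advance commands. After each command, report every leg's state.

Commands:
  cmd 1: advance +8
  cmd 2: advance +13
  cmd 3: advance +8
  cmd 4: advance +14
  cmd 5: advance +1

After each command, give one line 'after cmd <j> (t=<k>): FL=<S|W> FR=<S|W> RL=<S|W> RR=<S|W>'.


after cmd 1 (t=13): FL=W FR=W RL=S RR=W
after cmd 2 (t=26): FL=W FR=S RL=W RR=W
after cmd 3 (t=34): FL=S FR=W RL=W RR=W
after cmd 4 (t=48): FL=S FR=W RL=S RR=W
after cmd 5 (t=49): FL=S FR=W RL=W RR=W

start t=5: FL=W FR=W RL=W RR=S
cmd 1: advance +8 → t=13, phase=(13,5,1,9) → FL=W FR=W RL=S RR=W
cmd 2: advance +13 → t=26, phase=(10,2,14,6) → FL=W FR=S RL=W RR=W
cmd 3: advance +8 → t=34, phase=(2,10,6,14) → FL=S FR=W RL=W RR=W
cmd 4: advance +14 → t=48, phase=(0,8,4,12) → FL=S FR=W RL=S RR=W
cmd 5: advance +1 → t=49, phase=(1,9,5,13) → FL=S FR=W RL=W RR=W


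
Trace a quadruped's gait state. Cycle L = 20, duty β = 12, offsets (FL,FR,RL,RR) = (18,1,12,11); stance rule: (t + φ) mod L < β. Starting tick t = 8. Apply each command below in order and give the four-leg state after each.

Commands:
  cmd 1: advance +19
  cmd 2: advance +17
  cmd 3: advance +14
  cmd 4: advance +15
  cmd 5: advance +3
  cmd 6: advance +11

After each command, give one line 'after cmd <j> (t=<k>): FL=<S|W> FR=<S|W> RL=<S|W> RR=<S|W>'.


start t=8: FL=S FR=S RL=S RR=W
cmd 1: advance +19 → t=27, phase=(5,8,19,18) → FL=S FR=S RL=W RR=W
cmd 2: advance +17 → t=44, phase=(2,5,16,15) → FL=S FR=S RL=W RR=W
cmd 3: advance +14 → t=58, phase=(16,19,10,9) → FL=W FR=W RL=S RR=S
cmd 4: advance +15 → t=73, phase=(11,14,5,4) → FL=S FR=W RL=S RR=S
cmd 5: advance +3 → t=76, phase=(14,17,8,7) → FL=W FR=W RL=S RR=S
cmd 6: advance +11 → t=87, phase=(5,8,19,18) → FL=S FR=S RL=W RR=W

after cmd 1 (t=27): FL=S FR=S RL=W RR=W
after cmd 2 (t=44): FL=S FR=S RL=W RR=W
after cmd 3 (t=58): FL=W FR=W RL=S RR=S
after cmd 4 (t=73): FL=S FR=W RL=S RR=S
after cmd 5 (t=76): FL=W FR=W RL=S RR=S
after cmd 6 (t=87): FL=S FR=S RL=W RR=W


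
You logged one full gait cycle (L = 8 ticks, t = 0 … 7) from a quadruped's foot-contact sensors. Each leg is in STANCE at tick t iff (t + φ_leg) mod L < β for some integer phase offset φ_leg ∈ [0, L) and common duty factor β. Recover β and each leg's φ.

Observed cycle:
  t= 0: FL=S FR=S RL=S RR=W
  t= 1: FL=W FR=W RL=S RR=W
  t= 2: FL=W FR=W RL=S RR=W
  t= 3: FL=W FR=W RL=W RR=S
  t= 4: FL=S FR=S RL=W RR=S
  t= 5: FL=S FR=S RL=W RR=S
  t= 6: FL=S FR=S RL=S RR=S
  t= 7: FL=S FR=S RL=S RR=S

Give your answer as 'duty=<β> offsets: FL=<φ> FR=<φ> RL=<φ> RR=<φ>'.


duty β = stance ticks per leg = 5
FL: stance ticks = 5; W→S at t=4 → φ=4
FR: stance ticks = 5; W→S at t=4 → φ=4
RL: stance ticks = 5; W→S at t=6 → φ=2
RR: stance ticks = 5; W→S at t=3 → φ=5

duty=5 offsets: FL=4 FR=4 RL=2 RR=5


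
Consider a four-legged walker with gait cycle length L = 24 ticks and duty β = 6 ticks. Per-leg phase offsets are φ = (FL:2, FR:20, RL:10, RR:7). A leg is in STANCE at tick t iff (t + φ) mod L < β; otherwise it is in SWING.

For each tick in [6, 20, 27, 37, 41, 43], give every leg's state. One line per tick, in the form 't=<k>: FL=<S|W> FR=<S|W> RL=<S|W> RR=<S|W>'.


t=6: phase=(8,2,16,13) vs β=6 → FL=W FR=S RL=W RR=W
t=20: phase=(22,16,6,3) vs β=6 → FL=W FR=W RL=W RR=S
t=27: phase=(5,23,13,10) vs β=6 → FL=S FR=W RL=W RR=W
t=37: phase=(15,9,23,20) vs β=6 → FL=W FR=W RL=W RR=W
t=41: phase=(19,13,3,0) vs β=6 → FL=W FR=W RL=S RR=S
t=43: phase=(21,15,5,2) vs β=6 → FL=W FR=W RL=S RR=S

t=6: FL=W FR=S RL=W RR=W
t=20: FL=W FR=W RL=W RR=S
t=27: FL=S FR=W RL=W RR=W
t=37: FL=W FR=W RL=W RR=W
t=41: FL=W FR=W RL=S RR=S
t=43: FL=W FR=W RL=S RR=S


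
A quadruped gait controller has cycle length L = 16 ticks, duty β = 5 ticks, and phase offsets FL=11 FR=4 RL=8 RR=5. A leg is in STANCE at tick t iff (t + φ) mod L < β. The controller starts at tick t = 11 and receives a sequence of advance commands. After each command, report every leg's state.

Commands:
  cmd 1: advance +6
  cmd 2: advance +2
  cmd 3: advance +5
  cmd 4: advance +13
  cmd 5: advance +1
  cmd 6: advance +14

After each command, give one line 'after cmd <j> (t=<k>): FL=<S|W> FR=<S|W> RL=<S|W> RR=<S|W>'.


after cmd 1 (t=17): FL=W FR=W RL=W RR=W
after cmd 2 (t=19): FL=W FR=W RL=W RR=W
after cmd 3 (t=24): FL=S FR=W RL=S RR=W
after cmd 4 (t=37): FL=S FR=W RL=W RR=W
after cmd 5 (t=38): FL=S FR=W RL=W RR=W
after cmd 6 (t=52): FL=W FR=W RL=W RR=W

start t=11: FL=W FR=W RL=S RR=S
cmd 1: advance +6 → t=17, phase=(12,5,9,6) → FL=W FR=W RL=W RR=W
cmd 2: advance +2 → t=19, phase=(14,7,11,8) → FL=W FR=W RL=W RR=W
cmd 3: advance +5 → t=24, phase=(3,12,0,13) → FL=S FR=W RL=S RR=W
cmd 4: advance +13 → t=37, phase=(0,9,13,10) → FL=S FR=W RL=W RR=W
cmd 5: advance +1 → t=38, phase=(1,10,14,11) → FL=S FR=W RL=W RR=W
cmd 6: advance +14 → t=52, phase=(15,8,12,9) → FL=W FR=W RL=W RR=W


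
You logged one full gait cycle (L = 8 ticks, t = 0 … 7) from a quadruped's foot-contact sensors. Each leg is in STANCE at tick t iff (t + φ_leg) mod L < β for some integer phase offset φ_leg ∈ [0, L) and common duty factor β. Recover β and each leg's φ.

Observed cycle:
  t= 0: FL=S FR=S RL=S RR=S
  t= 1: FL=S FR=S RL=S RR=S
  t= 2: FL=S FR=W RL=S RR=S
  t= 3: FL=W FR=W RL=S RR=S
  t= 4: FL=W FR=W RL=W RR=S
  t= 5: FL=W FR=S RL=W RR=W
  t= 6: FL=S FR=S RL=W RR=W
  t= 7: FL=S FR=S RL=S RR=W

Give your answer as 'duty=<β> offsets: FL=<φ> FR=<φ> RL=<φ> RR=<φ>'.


duty β = stance ticks per leg = 5
FL: stance ticks = 5; W→S at t=6 → φ=2
FR: stance ticks = 5; W→S at t=5 → φ=3
RL: stance ticks = 5; W→S at t=7 → φ=1
RR: stance ticks = 5; W→S at t=0 → φ=0

duty=5 offsets: FL=2 FR=3 RL=1 RR=0


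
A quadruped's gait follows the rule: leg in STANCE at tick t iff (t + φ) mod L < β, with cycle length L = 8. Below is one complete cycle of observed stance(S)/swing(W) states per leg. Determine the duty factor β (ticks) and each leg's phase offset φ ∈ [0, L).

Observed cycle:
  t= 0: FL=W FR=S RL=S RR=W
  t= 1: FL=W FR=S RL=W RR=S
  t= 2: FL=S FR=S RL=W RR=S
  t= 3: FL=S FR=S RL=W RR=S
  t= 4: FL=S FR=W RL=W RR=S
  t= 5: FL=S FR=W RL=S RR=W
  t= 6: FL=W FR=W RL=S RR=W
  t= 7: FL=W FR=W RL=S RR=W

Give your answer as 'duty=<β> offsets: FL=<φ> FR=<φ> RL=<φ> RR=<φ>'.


duty=4 offsets: FL=6 FR=0 RL=3 RR=7

duty β = stance ticks per leg = 4
FL: stance ticks = 4; W→S at t=2 → φ=6
FR: stance ticks = 4; W→S at t=0 → φ=0
RL: stance ticks = 4; W→S at t=5 → φ=3
RR: stance ticks = 4; W→S at t=1 → φ=7


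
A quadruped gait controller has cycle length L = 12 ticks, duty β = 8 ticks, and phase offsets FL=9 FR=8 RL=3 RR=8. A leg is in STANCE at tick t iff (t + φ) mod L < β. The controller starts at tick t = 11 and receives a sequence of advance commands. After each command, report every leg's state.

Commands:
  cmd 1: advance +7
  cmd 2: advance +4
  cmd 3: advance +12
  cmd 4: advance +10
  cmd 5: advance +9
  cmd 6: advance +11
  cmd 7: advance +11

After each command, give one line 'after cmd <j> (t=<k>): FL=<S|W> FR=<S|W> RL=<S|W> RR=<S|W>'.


start t=11: FL=W FR=S RL=S RR=S
cmd 1: advance +7 → t=18, phase=(3,2,9,2) → FL=S FR=S RL=W RR=S
cmd 2: advance +4 → t=22, phase=(7,6,1,6) → FL=S FR=S RL=S RR=S
cmd 3: advance +12 → t=34, phase=(7,6,1,6) → FL=S FR=S RL=S RR=S
cmd 4: advance +10 → t=44, phase=(5,4,11,4) → FL=S FR=S RL=W RR=S
cmd 5: advance +9 → t=53, phase=(2,1,8,1) → FL=S FR=S RL=W RR=S
cmd 6: advance +11 → t=64, phase=(1,0,7,0) → FL=S FR=S RL=S RR=S
cmd 7: advance +11 → t=75, phase=(0,11,6,11) → FL=S FR=W RL=S RR=W

after cmd 1 (t=18): FL=S FR=S RL=W RR=S
after cmd 2 (t=22): FL=S FR=S RL=S RR=S
after cmd 3 (t=34): FL=S FR=S RL=S RR=S
after cmd 4 (t=44): FL=S FR=S RL=W RR=S
after cmd 5 (t=53): FL=S FR=S RL=W RR=S
after cmd 6 (t=64): FL=S FR=S RL=S RR=S
after cmd 7 (t=75): FL=S FR=W RL=S RR=W


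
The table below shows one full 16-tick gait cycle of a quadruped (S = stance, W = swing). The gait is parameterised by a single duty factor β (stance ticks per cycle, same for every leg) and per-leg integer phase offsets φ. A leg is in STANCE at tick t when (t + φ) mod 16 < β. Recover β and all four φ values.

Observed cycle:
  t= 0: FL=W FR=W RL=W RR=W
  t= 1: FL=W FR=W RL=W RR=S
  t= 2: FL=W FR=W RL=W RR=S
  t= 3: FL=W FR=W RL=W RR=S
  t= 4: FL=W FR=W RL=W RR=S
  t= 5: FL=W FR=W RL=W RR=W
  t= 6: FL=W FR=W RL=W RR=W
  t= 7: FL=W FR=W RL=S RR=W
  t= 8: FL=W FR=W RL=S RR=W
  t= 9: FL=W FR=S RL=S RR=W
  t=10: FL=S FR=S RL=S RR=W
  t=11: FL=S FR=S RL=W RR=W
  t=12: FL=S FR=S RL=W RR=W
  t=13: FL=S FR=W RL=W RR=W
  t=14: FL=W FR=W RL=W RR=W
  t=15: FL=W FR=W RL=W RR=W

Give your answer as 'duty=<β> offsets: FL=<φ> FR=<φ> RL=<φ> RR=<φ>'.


duty β = stance ticks per leg = 4
FL: stance ticks = 4; W→S at t=10 → φ=6
FR: stance ticks = 4; W→S at t=9 → φ=7
RL: stance ticks = 4; W→S at t=7 → φ=9
RR: stance ticks = 4; W→S at t=1 → φ=15

duty=4 offsets: FL=6 FR=7 RL=9 RR=15


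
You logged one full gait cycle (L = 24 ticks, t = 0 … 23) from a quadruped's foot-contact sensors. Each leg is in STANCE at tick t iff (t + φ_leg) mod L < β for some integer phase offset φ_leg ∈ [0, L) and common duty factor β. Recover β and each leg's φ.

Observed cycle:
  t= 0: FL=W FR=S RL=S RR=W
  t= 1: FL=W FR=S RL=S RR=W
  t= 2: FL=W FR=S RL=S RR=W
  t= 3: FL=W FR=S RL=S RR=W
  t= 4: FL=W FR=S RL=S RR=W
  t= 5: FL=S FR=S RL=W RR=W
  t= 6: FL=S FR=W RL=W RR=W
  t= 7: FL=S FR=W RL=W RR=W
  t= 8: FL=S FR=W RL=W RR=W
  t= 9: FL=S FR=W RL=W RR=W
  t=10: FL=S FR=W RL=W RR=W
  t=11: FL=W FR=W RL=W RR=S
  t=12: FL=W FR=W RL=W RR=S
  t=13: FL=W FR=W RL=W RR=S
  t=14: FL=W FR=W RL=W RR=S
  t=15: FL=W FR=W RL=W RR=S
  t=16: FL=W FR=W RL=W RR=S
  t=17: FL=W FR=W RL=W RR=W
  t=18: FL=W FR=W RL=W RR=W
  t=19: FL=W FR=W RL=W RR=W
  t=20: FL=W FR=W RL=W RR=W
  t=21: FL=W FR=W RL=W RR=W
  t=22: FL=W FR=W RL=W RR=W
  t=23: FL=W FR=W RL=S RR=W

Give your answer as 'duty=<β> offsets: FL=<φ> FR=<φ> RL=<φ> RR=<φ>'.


duty β = stance ticks per leg = 6
FL: stance ticks = 6; W→S at t=5 → φ=19
FR: stance ticks = 6; W→S at t=0 → φ=0
RL: stance ticks = 6; W→S at t=23 → φ=1
RR: stance ticks = 6; W→S at t=11 → φ=13

duty=6 offsets: FL=19 FR=0 RL=1 RR=13


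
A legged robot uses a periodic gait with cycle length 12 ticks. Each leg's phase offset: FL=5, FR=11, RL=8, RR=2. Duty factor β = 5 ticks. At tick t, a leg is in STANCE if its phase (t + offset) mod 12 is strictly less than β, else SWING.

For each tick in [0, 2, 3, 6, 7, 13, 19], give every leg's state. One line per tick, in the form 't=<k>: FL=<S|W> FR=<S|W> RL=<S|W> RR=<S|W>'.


t=0: FL=W FR=W RL=W RR=S
t=2: FL=W FR=S RL=W RR=S
t=3: FL=W FR=S RL=W RR=W
t=6: FL=W FR=W RL=S RR=W
t=7: FL=S FR=W RL=S RR=W
t=13: FL=W FR=S RL=W RR=S
t=19: FL=S FR=W RL=S RR=W

t=0: phase=(5,11,8,2) vs β=5 → FL=W FR=W RL=W RR=S
t=2: phase=(7,1,10,4) vs β=5 → FL=W FR=S RL=W RR=S
t=3: phase=(8,2,11,5) vs β=5 → FL=W FR=S RL=W RR=W
t=6: phase=(11,5,2,8) vs β=5 → FL=W FR=W RL=S RR=W
t=7: phase=(0,6,3,9) vs β=5 → FL=S FR=W RL=S RR=W
t=13: phase=(6,0,9,3) vs β=5 → FL=W FR=S RL=W RR=S
t=19: phase=(0,6,3,9) vs β=5 → FL=S FR=W RL=S RR=W


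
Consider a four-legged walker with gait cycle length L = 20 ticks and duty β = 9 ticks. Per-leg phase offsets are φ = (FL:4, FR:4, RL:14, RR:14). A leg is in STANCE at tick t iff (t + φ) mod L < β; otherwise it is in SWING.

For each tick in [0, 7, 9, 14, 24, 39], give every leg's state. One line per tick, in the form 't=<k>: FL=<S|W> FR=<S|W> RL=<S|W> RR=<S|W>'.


t=0: phase=(4,4,14,14) vs β=9 → FL=S FR=S RL=W RR=W
t=7: phase=(11,11,1,1) vs β=9 → FL=W FR=W RL=S RR=S
t=9: phase=(13,13,3,3) vs β=9 → FL=W FR=W RL=S RR=S
t=14: phase=(18,18,8,8) vs β=9 → FL=W FR=W RL=S RR=S
t=24: phase=(8,8,18,18) vs β=9 → FL=S FR=S RL=W RR=W
t=39: phase=(3,3,13,13) vs β=9 → FL=S FR=S RL=W RR=W

t=0: FL=S FR=S RL=W RR=W
t=7: FL=W FR=W RL=S RR=S
t=9: FL=W FR=W RL=S RR=S
t=14: FL=W FR=W RL=S RR=S
t=24: FL=S FR=S RL=W RR=W
t=39: FL=S FR=S RL=W RR=W


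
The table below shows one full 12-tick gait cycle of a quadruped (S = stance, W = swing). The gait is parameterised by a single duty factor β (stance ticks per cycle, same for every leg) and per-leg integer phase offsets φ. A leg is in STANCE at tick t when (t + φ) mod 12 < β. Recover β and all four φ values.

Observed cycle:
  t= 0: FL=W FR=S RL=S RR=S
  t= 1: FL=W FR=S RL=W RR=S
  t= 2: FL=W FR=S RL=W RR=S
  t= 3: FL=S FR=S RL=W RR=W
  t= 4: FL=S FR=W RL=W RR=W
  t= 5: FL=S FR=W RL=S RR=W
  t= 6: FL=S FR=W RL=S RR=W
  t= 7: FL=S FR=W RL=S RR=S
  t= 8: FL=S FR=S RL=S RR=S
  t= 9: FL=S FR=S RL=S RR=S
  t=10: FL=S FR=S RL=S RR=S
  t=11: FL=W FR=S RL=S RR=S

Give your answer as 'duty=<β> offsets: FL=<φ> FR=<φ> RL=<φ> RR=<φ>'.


duty=8 offsets: FL=9 FR=4 RL=7 RR=5

duty β = stance ticks per leg = 8
FL: stance ticks = 8; W→S at t=3 → φ=9
FR: stance ticks = 8; W→S at t=8 → φ=4
RL: stance ticks = 8; W→S at t=5 → φ=7
RR: stance ticks = 8; W→S at t=7 → φ=5


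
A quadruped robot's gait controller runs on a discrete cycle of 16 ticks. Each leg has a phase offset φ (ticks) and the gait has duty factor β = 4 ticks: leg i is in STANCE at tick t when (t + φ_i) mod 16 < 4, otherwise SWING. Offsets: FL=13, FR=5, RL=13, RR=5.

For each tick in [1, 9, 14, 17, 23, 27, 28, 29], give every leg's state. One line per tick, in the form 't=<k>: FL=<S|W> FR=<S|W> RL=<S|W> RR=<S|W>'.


t=1: phase=(14,6,14,6) vs β=4 → FL=W FR=W RL=W RR=W
t=9: phase=(6,14,6,14) vs β=4 → FL=W FR=W RL=W RR=W
t=14: phase=(11,3,11,3) vs β=4 → FL=W FR=S RL=W RR=S
t=17: phase=(14,6,14,6) vs β=4 → FL=W FR=W RL=W RR=W
t=23: phase=(4,12,4,12) vs β=4 → FL=W FR=W RL=W RR=W
t=27: phase=(8,0,8,0) vs β=4 → FL=W FR=S RL=W RR=S
t=28: phase=(9,1,9,1) vs β=4 → FL=W FR=S RL=W RR=S
t=29: phase=(10,2,10,2) vs β=4 → FL=W FR=S RL=W RR=S

t=1: FL=W FR=W RL=W RR=W
t=9: FL=W FR=W RL=W RR=W
t=14: FL=W FR=S RL=W RR=S
t=17: FL=W FR=W RL=W RR=W
t=23: FL=W FR=W RL=W RR=W
t=27: FL=W FR=S RL=W RR=S
t=28: FL=W FR=S RL=W RR=S
t=29: FL=W FR=S RL=W RR=S


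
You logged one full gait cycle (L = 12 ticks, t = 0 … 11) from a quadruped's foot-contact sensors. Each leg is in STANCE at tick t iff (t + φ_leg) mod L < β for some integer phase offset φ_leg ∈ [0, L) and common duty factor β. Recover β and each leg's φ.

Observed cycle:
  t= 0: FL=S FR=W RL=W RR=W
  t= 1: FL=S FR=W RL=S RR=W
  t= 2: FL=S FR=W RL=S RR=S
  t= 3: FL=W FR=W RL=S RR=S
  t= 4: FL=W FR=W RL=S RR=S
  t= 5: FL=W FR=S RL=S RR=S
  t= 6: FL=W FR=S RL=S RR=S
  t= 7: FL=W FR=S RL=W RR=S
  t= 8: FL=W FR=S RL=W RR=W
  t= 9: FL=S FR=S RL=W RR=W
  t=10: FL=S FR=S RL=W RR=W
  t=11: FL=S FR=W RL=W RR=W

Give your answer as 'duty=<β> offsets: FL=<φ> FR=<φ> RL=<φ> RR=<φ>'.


duty β = stance ticks per leg = 6
FL: stance ticks = 6; W→S at t=9 → φ=3
FR: stance ticks = 6; W→S at t=5 → φ=7
RL: stance ticks = 6; W→S at t=1 → φ=11
RR: stance ticks = 6; W→S at t=2 → φ=10

duty=6 offsets: FL=3 FR=7 RL=11 RR=10


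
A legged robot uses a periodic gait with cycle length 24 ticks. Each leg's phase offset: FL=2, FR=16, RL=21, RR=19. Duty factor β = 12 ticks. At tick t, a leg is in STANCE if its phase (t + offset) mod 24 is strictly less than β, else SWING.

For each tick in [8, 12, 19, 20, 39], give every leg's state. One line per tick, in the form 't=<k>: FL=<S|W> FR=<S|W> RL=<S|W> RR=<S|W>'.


t=8: FL=S FR=S RL=S RR=S
t=12: FL=W FR=S RL=S RR=S
t=19: FL=W FR=S RL=W RR=W
t=20: FL=W FR=W RL=W RR=W
t=39: FL=W FR=S RL=W RR=S

t=8: phase=(10,0,5,3) vs β=12 → FL=S FR=S RL=S RR=S
t=12: phase=(14,4,9,7) vs β=12 → FL=W FR=S RL=S RR=S
t=19: phase=(21,11,16,14) vs β=12 → FL=W FR=S RL=W RR=W
t=20: phase=(22,12,17,15) vs β=12 → FL=W FR=W RL=W RR=W
t=39: phase=(17,7,12,10) vs β=12 → FL=W FR=S RL=W RR=S


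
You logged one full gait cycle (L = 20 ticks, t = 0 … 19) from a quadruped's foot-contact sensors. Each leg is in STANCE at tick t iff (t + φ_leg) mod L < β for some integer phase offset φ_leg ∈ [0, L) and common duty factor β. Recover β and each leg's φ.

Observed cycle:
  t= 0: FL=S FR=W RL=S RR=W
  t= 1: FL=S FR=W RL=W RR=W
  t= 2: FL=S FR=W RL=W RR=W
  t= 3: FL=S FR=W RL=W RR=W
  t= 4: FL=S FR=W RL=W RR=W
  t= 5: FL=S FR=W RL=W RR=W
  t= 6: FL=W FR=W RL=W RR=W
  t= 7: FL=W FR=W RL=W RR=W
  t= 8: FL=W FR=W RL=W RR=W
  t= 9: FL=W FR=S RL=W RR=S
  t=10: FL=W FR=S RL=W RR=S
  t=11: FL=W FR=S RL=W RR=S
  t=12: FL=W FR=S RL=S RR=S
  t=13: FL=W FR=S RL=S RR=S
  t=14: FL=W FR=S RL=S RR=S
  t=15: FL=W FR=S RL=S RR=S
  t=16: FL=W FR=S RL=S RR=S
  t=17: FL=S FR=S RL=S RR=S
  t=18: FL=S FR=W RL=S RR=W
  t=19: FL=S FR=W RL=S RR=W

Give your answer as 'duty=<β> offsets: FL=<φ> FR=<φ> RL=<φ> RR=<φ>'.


duty β = stance ticks per leg = 9
FL: stance ticks = 9; W→S at t=17 → φ=3
FR: stance ticks = 9; W→S at t=9 → φ=11
RL: stance ticks = 9; W→S at t=12 → φ=8
RR: stance ticks = 9; W→S at t=9 → φ=11

duty=9 offsets: FL=3 FR=11 RL=8 RR=11
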